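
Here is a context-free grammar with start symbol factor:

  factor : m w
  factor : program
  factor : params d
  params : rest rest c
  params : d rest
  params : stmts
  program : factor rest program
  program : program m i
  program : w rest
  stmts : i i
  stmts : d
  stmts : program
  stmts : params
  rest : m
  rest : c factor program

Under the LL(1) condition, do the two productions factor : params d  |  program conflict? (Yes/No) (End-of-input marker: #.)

Yes

FIRST(params d) = { c, d, i, m, w } and FIRST(program) = { c, d, i, m, w }.
Both contain c, so the two alternatives are not disjoint — LL(1) conflict.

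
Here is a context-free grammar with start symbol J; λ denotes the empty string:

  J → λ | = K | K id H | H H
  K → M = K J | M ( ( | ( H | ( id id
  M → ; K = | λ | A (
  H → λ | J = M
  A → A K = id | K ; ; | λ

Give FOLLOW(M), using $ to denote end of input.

In K → M = K J: add FIRST(= K J) = { = }.
In K → M ( (: add FIRST(( () = { ( }.
In H → J = M: M is at the end, add FOLLOW(H) = { $, (, ;, =, id }.
Union: FOLLOW(M) = { $, (, ;, =, id }.

{ $, (, ;, =, id }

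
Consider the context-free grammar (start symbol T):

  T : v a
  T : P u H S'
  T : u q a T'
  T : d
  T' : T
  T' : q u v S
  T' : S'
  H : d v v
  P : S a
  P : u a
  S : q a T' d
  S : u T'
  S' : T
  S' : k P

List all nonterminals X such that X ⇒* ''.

{ } (none)

No nonterminal has an empty production or an RHS whose symbols are all nullable.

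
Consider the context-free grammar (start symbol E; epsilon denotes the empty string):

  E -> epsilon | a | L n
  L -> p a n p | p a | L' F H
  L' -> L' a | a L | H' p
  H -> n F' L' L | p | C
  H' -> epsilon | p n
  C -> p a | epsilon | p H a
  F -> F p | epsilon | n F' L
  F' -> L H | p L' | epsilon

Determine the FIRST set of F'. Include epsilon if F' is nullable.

From F' -> L H: add FIRST(L) = { a, p }.
F' -> p L' contributes {p}.
F' -> epsilon contributes epsilon.
Union: FIRST(F') = { a, p, epsilon }.

{ a, p, epsilon }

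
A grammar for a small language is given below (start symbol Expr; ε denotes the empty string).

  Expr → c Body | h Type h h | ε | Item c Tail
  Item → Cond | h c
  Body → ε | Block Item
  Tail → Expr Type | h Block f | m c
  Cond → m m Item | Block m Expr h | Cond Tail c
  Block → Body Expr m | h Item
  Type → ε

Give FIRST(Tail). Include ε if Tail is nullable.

From Tail → Expr Type: Expr, Type nullable, take FIRST(Expr) ∪ FIRST(Type) = { c, h, m }; also ε since the whole RHS is nullable.
Tail → h Block f contributes {h}.
Tail → m c contributes {m}.
Union: FIRST(Tail) = { c, h, m, ε }.

{ c, h, m, ε }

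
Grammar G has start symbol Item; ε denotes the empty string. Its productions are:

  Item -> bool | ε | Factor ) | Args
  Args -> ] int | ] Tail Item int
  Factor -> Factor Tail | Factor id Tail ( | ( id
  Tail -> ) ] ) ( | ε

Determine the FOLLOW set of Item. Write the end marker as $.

{ $, int }

Item is the start symbol, so $ ∈ FOLLOW(Item).
In Args -> ] Tail Item int: add FIRST(int) = { int }.
Union: FOLLOW(Item) = { $, int }.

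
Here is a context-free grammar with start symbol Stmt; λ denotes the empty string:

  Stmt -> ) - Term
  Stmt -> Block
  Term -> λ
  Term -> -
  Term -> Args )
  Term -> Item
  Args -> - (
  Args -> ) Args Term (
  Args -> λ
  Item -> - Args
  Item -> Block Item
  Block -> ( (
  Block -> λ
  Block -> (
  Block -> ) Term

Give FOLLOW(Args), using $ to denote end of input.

{ $, (, ), - }

In Term -> Args ): add FIRST()) = { ) }.
In Args -> ) Args Term (: add FIRST(Term () = { (, ), - }.
In Item -> - Args: Args is at the end, add FOLLOW(Item) = { $, (, ), - }.
Union: FOLLOW(Args) = { $, (, ), - }.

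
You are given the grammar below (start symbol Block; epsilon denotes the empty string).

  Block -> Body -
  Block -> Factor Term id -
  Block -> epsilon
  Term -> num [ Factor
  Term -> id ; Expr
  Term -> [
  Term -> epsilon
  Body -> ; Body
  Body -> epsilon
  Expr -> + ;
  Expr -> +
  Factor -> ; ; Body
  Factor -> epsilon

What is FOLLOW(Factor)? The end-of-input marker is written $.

{ [, id, num }

In Block -> Factor Term id -: add FIRST(Term id -) = { [, id, num }.
In Term -> num [ Factor: Factor is at the end, add FOLLOW(Term) = { id }.
Union: FOLLOW(Factor) = { [, id, num }.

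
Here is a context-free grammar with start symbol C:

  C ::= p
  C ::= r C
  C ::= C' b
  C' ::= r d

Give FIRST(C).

{ p, r }

C ::= p contributes {p}.
C ::= r C contributes {r}.
From C ::= C' b: add FIRST(C') = { r }.
Union: FIRST(C) = { p, r }.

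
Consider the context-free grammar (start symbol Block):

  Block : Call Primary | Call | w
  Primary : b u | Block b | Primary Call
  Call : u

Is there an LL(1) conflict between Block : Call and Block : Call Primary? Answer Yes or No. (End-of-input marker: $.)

Yes

FIRST(Call) = { u } and FIRST(Call Primary) = { u }.
Both contain u, so the two alternatives are not disjoint — LL(1) conflict.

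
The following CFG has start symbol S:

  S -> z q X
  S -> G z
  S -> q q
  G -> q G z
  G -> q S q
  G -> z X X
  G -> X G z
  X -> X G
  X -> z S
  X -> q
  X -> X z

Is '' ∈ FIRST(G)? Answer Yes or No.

No nonterminal in this grammar is nullable.
No production of G has an RHS whose symbols are all nullable, so G is not nullable.

No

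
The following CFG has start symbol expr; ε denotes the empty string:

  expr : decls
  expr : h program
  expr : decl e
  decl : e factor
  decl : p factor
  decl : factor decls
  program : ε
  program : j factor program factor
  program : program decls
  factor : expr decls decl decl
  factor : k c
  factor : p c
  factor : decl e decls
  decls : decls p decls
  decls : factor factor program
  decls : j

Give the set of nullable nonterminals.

Directly nullable (have an ε-production): program.
No other nonterminal has a production whose RHS symbols are all nullable.

{ program }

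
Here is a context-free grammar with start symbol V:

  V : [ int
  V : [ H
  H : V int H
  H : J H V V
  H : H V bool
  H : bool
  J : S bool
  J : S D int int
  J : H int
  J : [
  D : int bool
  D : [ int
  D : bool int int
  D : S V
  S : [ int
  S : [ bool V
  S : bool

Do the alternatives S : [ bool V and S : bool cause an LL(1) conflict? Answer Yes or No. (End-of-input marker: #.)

No

FIRST([ bool V) = { [ } and FIRST(bool) = { bool }.
The FIRST sets are disjoint and neither alternative is nullable — no conflict.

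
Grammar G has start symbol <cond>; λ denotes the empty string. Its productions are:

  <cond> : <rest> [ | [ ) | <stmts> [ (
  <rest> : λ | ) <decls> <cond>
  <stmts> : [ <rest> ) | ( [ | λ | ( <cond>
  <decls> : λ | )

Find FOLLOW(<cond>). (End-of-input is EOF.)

<cond> is the start symbol, so EOF ∈ FOLLOW(<cond>).
In <rest> : ) <decls> <cond>: <cond> is at the end, add FOLLOW(<rest>) = { ), [ }.
In <stmts> : ( <cond>: <cond> is at the end, add FOLLOW(<stmts>) = { [ }.
Union: FOLLOW(<cond>) = { EOF, ), [ }.

{ EOF, ), [ }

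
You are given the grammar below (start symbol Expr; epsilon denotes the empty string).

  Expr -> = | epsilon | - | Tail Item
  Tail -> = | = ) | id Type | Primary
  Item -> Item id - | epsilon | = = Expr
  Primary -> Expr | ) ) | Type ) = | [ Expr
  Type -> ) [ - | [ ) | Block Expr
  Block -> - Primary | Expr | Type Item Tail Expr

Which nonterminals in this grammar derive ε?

Directly nullable (have an epsilon-production): Expr, Item.
Tail -> Primary with every symbol nullable, so Tail is nullable.
Block -> Expr with every symbol nullable, so Block is nullable.
Primary -> Expr with every symbol nullable, so Primary is nullable.
Type -> Block Expr with every symbol nullable, so Type is nullable.

{ Block, Expr, Item, Primary, Tail, Type }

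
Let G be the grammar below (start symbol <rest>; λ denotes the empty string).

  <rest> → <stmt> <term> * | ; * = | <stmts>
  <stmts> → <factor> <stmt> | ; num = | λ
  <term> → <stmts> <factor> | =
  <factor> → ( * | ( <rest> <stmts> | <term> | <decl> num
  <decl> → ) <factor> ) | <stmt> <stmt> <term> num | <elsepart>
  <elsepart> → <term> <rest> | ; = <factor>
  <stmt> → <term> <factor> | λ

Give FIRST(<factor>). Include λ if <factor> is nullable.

<factor> → ( * contributes {(}.
<factor> → ( <rest> <stmts> contributes {(}.
From <factor> → <term>: add FIRST(<term>) = { (, ), ;, = }.
From <factor> → <decl> num: add FIRST(<decl>) = { (, ), ;, = }.
Union: FIRST(<factor>) = { (, ), ;, = }.

{ (, ), ;, = }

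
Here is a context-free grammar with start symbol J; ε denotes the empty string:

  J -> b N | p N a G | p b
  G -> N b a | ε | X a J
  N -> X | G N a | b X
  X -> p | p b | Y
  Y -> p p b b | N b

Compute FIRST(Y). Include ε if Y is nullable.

Y -> p p b b contributes {p}.
From Y -> N b: add FIRST(N) = { b, p }.
Union: FIRST(Y) = { b, p }.

{ b, p }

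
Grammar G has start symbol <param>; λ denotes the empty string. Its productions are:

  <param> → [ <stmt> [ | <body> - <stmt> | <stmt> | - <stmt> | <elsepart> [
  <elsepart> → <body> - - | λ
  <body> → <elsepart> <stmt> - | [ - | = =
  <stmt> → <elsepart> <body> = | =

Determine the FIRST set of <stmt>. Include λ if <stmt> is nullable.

From <stmt> → <elsepart> <body> =: <elsepart> nullable, take FIRST(<elsepart>) ∪ FIRST(<body>) = { =, [ }.
<stmt> → = contributes {=}.
Union: FIRST(<stmt>) = { =, [ }.

{ =, [ }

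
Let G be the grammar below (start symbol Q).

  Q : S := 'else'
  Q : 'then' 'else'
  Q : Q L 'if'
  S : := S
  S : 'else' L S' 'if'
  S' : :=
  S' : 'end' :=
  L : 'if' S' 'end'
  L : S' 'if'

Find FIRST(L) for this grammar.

L : 'if' S' 'end' contributes {'if'}.
From L : S' 'if': add FIRST(S') = { 'end', := }.
Union: FIRST(L) = { 'end', 'if', := }.

{ 'end', 'if', := }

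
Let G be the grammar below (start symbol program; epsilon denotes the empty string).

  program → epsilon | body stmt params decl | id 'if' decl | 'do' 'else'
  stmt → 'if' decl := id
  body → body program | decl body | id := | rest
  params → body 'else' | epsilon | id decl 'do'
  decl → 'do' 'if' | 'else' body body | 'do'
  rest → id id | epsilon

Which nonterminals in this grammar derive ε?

Directly nullable (have an epsilon-production): program, params, rest.
body → body program with every symbol nullable, so body is nullable.
No other nonterminal has a production whose RHS symbols are all nullable.

{ body, params, program, rest }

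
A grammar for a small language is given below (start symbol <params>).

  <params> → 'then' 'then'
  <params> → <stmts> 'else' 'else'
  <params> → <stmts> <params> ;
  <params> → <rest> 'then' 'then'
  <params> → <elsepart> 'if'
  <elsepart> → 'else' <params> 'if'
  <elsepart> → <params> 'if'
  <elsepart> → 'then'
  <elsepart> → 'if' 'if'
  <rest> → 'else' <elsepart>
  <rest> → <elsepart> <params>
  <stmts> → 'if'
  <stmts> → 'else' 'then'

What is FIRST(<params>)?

{ 'else', 'if', 'then' }

<params> → 'then' 'then' contributes {'then'}.
From <params> → <stmts> 'else' 'else': add FIRST(<stmts>) = { 'else', 'if' }.
From <params> → <stmts> <params> ;: add FIRST(<stmts>) = { 'else', 'if' }.
From <params> → <rest> 'then' 'then': add FIRST(<rest>) = { 'else', 'if', 'then' }.
From <params> → <elsepart> 'if': add FIRST(<elsepart>) = { 'else', 'if', 'then' }.
Union: FIRST(<params>) = { 'else', 'if', 'then' }.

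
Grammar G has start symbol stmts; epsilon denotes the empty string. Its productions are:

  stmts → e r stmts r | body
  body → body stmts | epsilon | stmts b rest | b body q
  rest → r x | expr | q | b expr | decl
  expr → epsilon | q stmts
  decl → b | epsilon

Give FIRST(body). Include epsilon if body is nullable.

{ b, e, epsilon }

From body → body stmts: body, stmts nullable, take FIRST(body) ∪ FIRST(stmts) = { b, e }; also epsilon since the whole RHS is nullable.
body → epsilon contributes epsilon.
From body → stmts b rest: stmts nullable, take FIRST(stmts) ∪ {b} = { b, e }.
body → b body q contributes {b}.
Union: FIRST(body) = { b, e, epsilon }.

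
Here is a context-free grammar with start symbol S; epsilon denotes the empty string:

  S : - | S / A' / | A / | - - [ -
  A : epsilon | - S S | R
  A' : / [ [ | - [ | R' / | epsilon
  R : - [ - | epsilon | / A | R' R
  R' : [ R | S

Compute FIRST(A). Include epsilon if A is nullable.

A : epsilon contributes epsilon.
A : - S S contributes {-}.
From A : R: add FIRST(R) = { -, /, [, epsilon } (including epsilon since R is nullable).
Union: FIRST(A) = { -, /, [, epsilon }.

{ -, /, [, epsilon }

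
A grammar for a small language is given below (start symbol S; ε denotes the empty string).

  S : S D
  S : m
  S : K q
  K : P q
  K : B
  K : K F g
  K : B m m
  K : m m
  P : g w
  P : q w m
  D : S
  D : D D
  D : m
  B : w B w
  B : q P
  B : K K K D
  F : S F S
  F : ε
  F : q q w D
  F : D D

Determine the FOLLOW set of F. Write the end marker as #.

{ g, m, q, w }

In K : K F g: add FIRST(g) = { g }.
In F : S F S: add FIRST(S) = { g, m, q, w }.
Union: FOLLOW(F) = { g, m, q, w }.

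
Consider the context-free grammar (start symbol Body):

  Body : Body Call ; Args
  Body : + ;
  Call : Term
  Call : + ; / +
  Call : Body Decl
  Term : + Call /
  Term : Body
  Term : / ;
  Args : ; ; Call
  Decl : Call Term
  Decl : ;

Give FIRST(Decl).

From Decl : Call Term: add FIRST(Call) = { +, / }.
Decl : ; contributes {;}.
Union: FIRST(Decl) = { +, /, ; }.

{ +, /, ; }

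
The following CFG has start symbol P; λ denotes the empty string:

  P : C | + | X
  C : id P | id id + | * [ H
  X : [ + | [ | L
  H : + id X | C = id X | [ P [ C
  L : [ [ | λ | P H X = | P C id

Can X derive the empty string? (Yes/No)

X : L and each of L is nullable, so X ⇒* λ.

Yes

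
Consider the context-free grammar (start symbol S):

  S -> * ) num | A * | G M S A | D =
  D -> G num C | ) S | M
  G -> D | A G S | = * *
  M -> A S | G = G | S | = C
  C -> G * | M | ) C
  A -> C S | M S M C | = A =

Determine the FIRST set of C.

{ ), *, = }

From C -> G *: add FIRST(G) = { ), *, = }.
From C -> M: add FIRST(M) = { ), *, = }.
C -> ) C contributes {)}.
Union: FIRST(C) = { ), *, = }.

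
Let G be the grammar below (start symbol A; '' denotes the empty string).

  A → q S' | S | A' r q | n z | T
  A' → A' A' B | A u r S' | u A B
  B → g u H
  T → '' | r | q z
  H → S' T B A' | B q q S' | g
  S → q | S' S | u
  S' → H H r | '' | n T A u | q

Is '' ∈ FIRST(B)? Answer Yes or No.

No

Nullable nonterminals: A, S', T.
No production of B has an RHS whose symbols are all nullable, so B is not nullable.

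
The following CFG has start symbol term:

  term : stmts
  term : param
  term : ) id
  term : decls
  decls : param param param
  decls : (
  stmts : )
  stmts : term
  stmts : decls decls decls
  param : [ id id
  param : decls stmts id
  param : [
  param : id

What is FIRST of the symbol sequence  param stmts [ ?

{ (, [, id }

Add FIRST(param) = { (, [, id }; param is not nullable, stop.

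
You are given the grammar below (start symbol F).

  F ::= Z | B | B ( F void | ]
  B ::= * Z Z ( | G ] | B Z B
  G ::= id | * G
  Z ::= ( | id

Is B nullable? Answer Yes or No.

No

No nonterminal in this grammar is nullable.
No production of B has an RHS whose symbols are all nullable, so B is not nullable.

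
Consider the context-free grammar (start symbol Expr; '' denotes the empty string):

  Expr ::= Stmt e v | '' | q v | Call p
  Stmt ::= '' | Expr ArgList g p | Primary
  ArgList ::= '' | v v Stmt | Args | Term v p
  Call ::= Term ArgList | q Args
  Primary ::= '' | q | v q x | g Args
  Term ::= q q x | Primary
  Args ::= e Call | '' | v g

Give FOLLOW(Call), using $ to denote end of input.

In Expr ::= Call p: add FIRST(p) = { p }.
In Args ::= e Call: Call is at the end, add FOLLOW(Args) = { e, g, p, q, v }.
Union: FOLLOW(Call) = { e, g, p, q, v }.

{ e, g, p, q, v }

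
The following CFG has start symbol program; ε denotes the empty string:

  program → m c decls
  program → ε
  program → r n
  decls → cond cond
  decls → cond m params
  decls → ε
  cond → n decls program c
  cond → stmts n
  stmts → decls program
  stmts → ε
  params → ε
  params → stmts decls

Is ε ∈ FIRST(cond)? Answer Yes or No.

No

Nullable nonterminals: decls, params, program, stmts.
No production of cond has an RHS whose symbols are all nullable, so cond is not nullable.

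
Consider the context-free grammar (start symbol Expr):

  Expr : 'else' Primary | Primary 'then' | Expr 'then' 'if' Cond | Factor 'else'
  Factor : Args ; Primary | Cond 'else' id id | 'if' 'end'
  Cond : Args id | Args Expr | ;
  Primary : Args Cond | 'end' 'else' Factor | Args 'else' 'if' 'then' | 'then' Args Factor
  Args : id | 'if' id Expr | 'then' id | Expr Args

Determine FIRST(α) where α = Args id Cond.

{ 'else', 'end', 'if', 'then', ;, id }

Add FIRST(Args) = { 'else', 'end', 'if', 'then', ;, id }; Args is not nullable, stop.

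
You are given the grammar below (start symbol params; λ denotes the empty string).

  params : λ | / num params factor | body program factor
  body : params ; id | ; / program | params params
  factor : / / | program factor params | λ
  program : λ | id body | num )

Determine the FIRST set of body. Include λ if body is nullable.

{ /, ;, id, num, λ }

From body : params ; id: params nullable, take FIRST(params) ∪ {;} = { /, ;, id, num }.
body : ; / program contributes {;}.
From body : params params: params, params nullable, take FIRST(params) ∪ FIRST(params) = { /, ;, id, num }; also λ since the whole RHS is nullable.
Union: FIRST(body) = { /, ;, id, num, λ }.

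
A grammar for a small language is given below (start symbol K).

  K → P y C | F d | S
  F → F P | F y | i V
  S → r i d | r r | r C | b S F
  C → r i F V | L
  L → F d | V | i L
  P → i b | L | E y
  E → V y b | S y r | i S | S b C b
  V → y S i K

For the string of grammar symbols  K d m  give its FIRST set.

{ b, i, r, y }

Add FIRST(K) = { b, i, r, y }; K is not nullable, stop.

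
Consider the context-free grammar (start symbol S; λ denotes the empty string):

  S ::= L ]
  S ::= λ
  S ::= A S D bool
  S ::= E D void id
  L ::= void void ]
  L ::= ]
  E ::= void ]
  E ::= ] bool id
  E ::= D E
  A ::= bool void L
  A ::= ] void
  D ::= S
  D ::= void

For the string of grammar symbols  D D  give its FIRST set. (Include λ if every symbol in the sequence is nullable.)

Add FIRST(D)\{λ} = { ], bool, void }; D is nullable, continue.
Add FIRST(D)\{λ} = { ], bool, void }; D is nullable, continue.
Every symbol is nullable, so include λ.

{ ], bool, void, λ }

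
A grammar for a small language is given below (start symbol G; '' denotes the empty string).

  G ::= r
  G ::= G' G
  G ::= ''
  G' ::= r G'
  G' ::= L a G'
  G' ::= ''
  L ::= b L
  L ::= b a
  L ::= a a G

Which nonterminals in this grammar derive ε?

Directly nullable (have an ''-production): G, G'.
No other nonterminal has a production whose RHS symbols are all nullable.

{ G, G' }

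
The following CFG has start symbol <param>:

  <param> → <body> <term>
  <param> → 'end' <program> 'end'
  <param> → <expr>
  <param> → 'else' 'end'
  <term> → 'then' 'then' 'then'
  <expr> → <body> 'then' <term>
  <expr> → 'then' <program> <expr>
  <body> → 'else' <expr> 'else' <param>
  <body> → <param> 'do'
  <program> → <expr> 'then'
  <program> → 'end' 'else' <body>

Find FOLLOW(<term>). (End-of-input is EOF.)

In <param> → <body> <term>: <term> is at the end, add FOLLOW(<param>) = { EOF, 'do', 'else', 'end', 'then' }.
In <expr> → <body> 'then' <term>: <term> is at the end, add FOLLOW(<expr>) = { EOF, 'do', 'else', 'end', 'then' }.
Union: FOLLOW(<term>) = { EOF, 'do', 'else', 'end', 'then' }.

{ EOF, 'do', 'else', 'end', 'then' }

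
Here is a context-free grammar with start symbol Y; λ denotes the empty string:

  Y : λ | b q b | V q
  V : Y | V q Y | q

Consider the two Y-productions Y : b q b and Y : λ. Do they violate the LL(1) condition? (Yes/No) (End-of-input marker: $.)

No

FIRST(b q b) = { b } and FIRST(λ) = { λ }.
The second is nullable but FOLLOW(Y) = { $, q } is disjoint from FIRST of the first.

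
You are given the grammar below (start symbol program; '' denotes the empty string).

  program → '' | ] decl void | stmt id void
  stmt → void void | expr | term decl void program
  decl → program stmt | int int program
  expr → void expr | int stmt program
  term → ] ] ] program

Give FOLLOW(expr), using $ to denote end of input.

{ ], id, int, void }

In stmt → expr: expr is at the end, add FOLLOW(stmt) = { ], id, int, void }.
In expr → void expr: expr is at the end, add FOLLOW(expr) = { ], id, int, void }.
Union: FOLLOW(expr) = { ], id, int, void }.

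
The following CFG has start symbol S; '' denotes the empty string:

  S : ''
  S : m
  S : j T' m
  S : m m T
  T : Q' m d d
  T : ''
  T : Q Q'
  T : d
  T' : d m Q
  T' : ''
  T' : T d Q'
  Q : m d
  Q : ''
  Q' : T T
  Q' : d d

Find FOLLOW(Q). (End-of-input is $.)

{ $, d, m }

In T : Q Q': add FIRST(Q')\{''} = { d, m }.
  Since Q' is nullable, also add FOLLOW(T) = { $, d, m }.
In T' : d m Q: Q is at the end, add FOLLOW(T') = { m }.
Union: FOLLOW(Q) = { $, d, m }.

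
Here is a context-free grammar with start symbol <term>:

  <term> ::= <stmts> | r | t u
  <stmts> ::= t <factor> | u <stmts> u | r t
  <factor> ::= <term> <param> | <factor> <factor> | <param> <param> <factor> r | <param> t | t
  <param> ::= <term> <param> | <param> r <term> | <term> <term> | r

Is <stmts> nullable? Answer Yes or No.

No nonterminal in this grammar is nullable.
No production of <stmts> has an RHS whose symbols are all nullable, so <stmts> is not nullable.

No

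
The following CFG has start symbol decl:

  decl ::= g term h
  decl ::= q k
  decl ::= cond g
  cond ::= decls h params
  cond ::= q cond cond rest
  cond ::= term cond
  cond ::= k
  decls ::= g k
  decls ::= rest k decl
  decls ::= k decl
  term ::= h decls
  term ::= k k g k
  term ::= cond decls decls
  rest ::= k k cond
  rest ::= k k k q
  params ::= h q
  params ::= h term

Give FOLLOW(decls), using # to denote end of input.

In cond ::= decls h params: add FIRST(h params) = { h }.
In term ::= h decls: decls is at the end, add FOLLOW(term) = { g, h, k, q }.
In term ::= cond decls decls: add FIRST(decls) = { g, k }.
In term ::= cond decls decls: decls is at the end, add FOLLOW(term) = { g, h, k, q }.
Union: FOLLOW(decls) = { g, h, k, q }.

{ g, h, k, q }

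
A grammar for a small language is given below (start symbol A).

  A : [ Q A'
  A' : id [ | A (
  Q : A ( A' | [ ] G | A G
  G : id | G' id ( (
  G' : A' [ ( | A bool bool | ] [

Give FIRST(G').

{ [, ], id }

From G' : A' [ (: add FIRST(A') = { [, id }.
From G' : A bool bool: add FIRST(A) = { [ }.
G' : ] [ contributes {]}.
Union: FIRST(G') = { [, ], id }.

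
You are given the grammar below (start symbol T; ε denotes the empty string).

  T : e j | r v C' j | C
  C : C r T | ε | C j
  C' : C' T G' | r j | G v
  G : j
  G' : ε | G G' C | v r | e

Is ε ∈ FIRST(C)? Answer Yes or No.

C has an ε-production, so C ⇒ ε.

Yes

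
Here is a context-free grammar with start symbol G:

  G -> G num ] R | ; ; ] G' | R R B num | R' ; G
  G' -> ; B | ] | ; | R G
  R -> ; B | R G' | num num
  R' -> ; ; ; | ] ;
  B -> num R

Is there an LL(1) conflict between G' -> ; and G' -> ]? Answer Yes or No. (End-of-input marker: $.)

FIRST(;) = { ; } and FIRST(]) = { ] }.
The FIRST sets are disjoint and neither alternative is nullable — no conflict.

No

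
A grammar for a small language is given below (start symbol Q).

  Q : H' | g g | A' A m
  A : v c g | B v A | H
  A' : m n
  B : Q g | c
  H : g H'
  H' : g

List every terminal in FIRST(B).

{ c, g, m }

From B : Q g: add FIRST(Q) = { g, m }.
B : c contributes {c}.
Union: FIRST(B) = { c, g, m }.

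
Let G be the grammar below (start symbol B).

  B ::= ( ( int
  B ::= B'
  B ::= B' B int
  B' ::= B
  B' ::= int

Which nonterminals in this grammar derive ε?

No nonterminal has an empty production or an RHS whose symbols are all nullable.

{ } (none)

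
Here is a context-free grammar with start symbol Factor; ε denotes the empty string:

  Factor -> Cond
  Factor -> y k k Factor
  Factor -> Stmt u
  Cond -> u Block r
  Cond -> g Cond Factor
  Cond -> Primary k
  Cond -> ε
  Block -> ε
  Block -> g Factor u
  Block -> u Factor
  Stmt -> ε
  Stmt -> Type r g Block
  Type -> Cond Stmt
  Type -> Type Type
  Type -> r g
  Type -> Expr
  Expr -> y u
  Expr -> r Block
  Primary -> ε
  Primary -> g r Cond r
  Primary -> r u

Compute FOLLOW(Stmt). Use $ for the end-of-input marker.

{ g, k, r, u, y }

In Factor -> Stmt u: add FIRST(u) = { u }.
In Type -> Cond Stmt: Stmt is at the end, add FOLLOW(Type) = { g, k, r, u, y }.
Union: FOLLOW(Stmt) = { g, k, r, u, y }.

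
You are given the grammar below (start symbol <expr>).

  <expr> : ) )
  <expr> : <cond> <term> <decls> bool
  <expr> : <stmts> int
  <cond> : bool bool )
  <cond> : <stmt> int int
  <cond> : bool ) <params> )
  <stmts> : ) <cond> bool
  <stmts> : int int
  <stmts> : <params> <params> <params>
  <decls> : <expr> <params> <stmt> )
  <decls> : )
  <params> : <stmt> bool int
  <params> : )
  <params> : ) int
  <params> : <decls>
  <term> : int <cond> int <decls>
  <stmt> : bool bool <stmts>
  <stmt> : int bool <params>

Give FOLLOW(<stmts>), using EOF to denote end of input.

{ ), bool, int }

In <expr> : <stmts> int: add FIRST(int) = { int }.
In <stmt> : bool bool <stmts>: <stmts> is at the end, add FOLLOW(<stmt>) = { ), bool, int }.
Union: FOLLOW(<stmts>) = { ), bool, int }.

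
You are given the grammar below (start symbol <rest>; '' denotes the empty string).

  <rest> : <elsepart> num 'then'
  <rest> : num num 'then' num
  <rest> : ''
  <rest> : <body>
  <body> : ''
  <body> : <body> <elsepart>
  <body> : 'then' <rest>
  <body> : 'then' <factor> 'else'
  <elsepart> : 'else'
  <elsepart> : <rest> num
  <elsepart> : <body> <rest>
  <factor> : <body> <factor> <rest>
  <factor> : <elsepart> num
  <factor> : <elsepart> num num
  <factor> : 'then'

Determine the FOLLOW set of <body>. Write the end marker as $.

In <rest> : <body>: <body> is at the end, add FOLLOW(<rest>) = { $, 'else', 'then', num }.
In <body> : <body> <elsepart>: add FIRST(<elsepart>)\{''} = { 'else', 'then', num }.
  Since <elsepart> is nullable, also add FOLLOW(<body>) = { $, 'else', 'then', num }.
In <elsepart> : <body> <rest>: add FIRST(<rest>)\{''} = { 'else', 'then', num }.
  Since <rest> is nullable, also add FOLLOW(<elsepart>) = { $, 'else', 'then', num }.
In <factor> : <body> <factor> <rest>: add FIRST(<factor> <rest>) = { 'else', 'then', num }.
Union: FOLLOW(<body>) = { $, 'else', 'then', num }.

{ $, 'else', 'then', num }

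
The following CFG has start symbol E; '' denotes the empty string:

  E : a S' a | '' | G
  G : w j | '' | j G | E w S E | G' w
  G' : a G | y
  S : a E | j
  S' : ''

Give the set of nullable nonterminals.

{ E, G, S' }

Directly nullable (have an ''-production): E, G, S'.
No other nonterminal has a production whose RHS symbols are all nullable.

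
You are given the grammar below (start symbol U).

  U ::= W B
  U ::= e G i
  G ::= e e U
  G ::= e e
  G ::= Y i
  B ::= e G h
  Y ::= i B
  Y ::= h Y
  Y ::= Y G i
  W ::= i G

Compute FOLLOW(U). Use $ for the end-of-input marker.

{ $, e, h, i }

U is the start symbol, so $ ∈ FOLLOW(U).
In G ::= e e U: U is at the end, add FOLLOW(G) = { e, h, i }.
Union: FOLLOW(U) = { $, e, h, i }.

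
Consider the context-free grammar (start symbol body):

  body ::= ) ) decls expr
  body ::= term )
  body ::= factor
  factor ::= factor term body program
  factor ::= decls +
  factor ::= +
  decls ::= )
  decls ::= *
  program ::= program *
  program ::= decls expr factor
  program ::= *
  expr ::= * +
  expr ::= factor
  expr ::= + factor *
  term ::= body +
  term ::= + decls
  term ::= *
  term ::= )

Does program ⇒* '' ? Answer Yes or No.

No nonterminal in this grammar is nullable.
No production of program has an RHS whose symbols are all nullable, so program is not nullable.

No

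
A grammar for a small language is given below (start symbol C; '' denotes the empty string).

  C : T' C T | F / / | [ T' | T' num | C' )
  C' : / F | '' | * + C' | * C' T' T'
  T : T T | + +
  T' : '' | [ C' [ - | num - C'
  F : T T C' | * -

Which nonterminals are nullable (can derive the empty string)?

{ C', T' }

Directly nullable (have an ''-production): C', T'.
No other nonterminal has a production whose RHS symbols are all nullable.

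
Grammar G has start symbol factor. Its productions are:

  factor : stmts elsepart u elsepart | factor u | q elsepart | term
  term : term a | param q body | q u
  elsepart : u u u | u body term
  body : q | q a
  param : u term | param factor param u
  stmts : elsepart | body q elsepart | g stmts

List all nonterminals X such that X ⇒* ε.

No nonterminal has an empty production or an RHS whose symbols are all nullable.

{ } (none)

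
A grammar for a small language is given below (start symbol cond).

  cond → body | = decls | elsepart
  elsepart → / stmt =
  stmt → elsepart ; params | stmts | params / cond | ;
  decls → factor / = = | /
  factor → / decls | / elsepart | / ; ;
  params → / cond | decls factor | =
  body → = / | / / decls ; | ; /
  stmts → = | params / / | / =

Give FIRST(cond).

From cond → body: add FIRST(body) = { /, ;, = }.
cond → = decls contributes {=}.
From cond → elsepart: add FIRST(elsepart) = { / }.
Union: FIRST(cond) = { /, ;, = }.

{ /, ;, = }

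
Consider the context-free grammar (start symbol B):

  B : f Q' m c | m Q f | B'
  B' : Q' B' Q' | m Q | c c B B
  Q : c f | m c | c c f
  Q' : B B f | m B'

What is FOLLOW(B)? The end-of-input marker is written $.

B is the start symbol, so $ ∈ FOLLOW(B).
In B' : c c B B: add FIRST(B) = { c, f, m }.
In B' : c c B B: B is at the end, add FOLLOW(B') = { $, c, f, m }.
In Q' : B B f: add FIRST(B f) = { c, f, m }.
In Q' : B B f: add FIRST(f) = { f }.
Union: FOLLOW(B) = { $, c, f, m }.

{ $, c, f, m }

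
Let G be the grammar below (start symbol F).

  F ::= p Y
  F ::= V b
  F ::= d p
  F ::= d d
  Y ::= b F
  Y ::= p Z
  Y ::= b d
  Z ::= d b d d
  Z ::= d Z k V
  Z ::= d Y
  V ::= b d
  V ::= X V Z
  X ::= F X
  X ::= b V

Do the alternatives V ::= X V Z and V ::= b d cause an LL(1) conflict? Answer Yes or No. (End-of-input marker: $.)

FIRST(X V Z) = { b, d, p } and FIRST(b d) = { b }.
Both contain b, so the two alternatives are not disjoint — LL(1) conflict.

Yes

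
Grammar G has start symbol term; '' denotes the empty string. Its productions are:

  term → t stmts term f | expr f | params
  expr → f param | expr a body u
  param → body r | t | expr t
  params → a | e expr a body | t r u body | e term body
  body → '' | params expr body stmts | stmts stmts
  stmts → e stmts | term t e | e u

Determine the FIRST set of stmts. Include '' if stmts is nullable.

stmts → e stmts contributes {e}.
From stmts → term t e: add FIRST(term) = { a, e, f, t }.
stmts → e u contributes {e}.
Union: FIRST(stmts) = { a, e, f, t }.

{ a, e, f, t }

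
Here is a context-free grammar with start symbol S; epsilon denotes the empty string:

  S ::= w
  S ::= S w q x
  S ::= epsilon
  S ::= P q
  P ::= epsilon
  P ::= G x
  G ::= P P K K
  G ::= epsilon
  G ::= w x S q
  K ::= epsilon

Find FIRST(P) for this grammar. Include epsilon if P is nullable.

{ w, x, epsilon }

P ::= epsilon contributes epsilon.
From P ::= G x: G nullable, take FIRST(G) ∪ {x} = { w, x }.
Union: FIRST(P) = { w, x, epsilon }.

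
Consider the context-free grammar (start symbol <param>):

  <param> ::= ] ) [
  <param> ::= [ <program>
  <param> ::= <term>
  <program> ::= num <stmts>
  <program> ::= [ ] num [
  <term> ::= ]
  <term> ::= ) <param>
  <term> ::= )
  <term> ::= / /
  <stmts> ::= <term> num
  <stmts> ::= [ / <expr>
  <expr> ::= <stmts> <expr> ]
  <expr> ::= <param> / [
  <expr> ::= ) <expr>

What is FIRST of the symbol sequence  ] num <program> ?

] is a terminal; add {]} and stop.

{ ] }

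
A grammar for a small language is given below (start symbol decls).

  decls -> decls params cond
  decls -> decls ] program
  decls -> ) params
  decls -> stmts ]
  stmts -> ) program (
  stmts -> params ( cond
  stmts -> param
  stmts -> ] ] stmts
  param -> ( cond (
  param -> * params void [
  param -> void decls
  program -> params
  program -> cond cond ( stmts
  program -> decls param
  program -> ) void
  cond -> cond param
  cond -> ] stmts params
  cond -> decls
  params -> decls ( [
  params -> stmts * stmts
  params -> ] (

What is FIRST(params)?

From params -> decls ( [: add FIRST(decls) = { (, ), *, ], void }.
From params -> stmts * stmts: add FIRST(stmts) = { (, ), *, ], void }.
params -> ] ( contributes {]}.
Union: FIRST(params) = { (, ), *, ], void }.

{ (, ), *, ], void }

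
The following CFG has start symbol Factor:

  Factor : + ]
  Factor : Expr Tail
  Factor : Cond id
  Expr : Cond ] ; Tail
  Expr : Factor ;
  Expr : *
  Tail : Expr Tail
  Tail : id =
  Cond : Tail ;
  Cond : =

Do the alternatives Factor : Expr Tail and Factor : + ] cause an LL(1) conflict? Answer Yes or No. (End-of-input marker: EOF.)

Yes

FIRST(Expr Tail) = { *, +, =, id } and FIRST(+ ]) = { + }.
Both contain +, so the two alternatives are not disjoint — LL(1) conflict.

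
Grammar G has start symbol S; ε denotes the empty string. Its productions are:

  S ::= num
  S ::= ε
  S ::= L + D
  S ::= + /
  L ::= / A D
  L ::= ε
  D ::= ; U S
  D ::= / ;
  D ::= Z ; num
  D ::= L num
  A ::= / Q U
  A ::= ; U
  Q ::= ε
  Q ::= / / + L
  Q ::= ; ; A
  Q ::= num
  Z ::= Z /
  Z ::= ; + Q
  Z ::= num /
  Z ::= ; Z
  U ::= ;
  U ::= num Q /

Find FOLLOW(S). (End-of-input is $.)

{ $, +, /, ;, num }

S is the start symbol, so $ ∈ FOLLOW(S).
In D ::= ; U S: S is at the end, add FOLLOW(D) = { $, +, /, ;, num }.
Union: FOLLOW(S) = { $, +, /, ;, num }.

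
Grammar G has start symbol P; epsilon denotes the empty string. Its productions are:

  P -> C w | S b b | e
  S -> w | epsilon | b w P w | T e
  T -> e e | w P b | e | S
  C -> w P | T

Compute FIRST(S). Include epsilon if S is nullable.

S -> w contributes {w}.
S -> epsilon contributes epsilon.
S -> b w P w contributes {b}.
From S -> T e: T nullable, take FIRST(T) ∪ {e} = { b, e, w }.
Union: FIRST(S) = { b, e, w, epsilon }.

{ b, e, w, epsilon }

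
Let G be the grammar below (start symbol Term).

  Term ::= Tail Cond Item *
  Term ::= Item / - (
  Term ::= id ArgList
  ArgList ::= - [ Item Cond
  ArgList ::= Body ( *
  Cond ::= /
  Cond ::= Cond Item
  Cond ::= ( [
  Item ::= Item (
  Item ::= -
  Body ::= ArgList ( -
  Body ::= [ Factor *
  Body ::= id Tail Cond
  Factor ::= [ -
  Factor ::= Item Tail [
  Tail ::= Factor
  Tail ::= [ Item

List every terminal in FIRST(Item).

{ - }

From Item ::= Item (: add FIRST(Item) = { - }.
Item ::= - contributes {-}.
Union: FIRST(Item) = { - }.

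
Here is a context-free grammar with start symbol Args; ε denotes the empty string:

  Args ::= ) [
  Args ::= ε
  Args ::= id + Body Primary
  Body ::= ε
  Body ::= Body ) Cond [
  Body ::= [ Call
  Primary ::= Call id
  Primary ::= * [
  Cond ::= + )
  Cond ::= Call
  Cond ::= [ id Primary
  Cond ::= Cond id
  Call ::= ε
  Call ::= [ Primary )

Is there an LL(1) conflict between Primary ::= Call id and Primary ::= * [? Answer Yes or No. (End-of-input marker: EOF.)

FIRST(Call id) = { [, id } and FIRST(* [) = { * }.
The FIRST sets are disjoint and neither alternative is nullable — no conflict.

No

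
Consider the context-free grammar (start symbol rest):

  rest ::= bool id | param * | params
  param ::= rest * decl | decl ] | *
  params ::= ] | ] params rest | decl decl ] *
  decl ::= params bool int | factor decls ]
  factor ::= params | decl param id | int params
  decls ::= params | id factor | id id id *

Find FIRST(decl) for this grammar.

From decl ::= params bool int: add FIRST(params) = { ], int }.
From decl ::= factor decls ]: add FIRST(factor) = { ], int }.
Union: FIRST(decl) = { ], int }.

{ ], int }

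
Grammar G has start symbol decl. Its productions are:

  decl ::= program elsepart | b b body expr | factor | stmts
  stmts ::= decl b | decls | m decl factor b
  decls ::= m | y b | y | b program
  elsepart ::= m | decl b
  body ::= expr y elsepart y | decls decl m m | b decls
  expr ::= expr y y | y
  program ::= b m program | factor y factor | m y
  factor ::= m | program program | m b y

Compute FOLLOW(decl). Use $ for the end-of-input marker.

decl is the start symbol, so $ ∈ FOLLOW(decl).
In stmts ::= decl b: add FIRST(b) = { b }.
In stmts ::= m decl factor b: add FIRST(factor b) = { b, m }.
In elsepart ::= decl b: add FIRST(b) = { b }.
In body ::= decls decl m m: add FIRST(m m) = { m }.
Union: FOLLOW(decl) = { $, b, m }.

{ $, b, m }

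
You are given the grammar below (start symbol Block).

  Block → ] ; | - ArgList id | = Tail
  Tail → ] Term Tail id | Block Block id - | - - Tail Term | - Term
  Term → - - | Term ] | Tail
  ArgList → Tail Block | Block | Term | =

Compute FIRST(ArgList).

From ArgList → Tail Block: add FIRST(Tail) = { -, =, ] }.
From ArgList → Block: add FIRST(Block) = { -, =, ] }.
From ArgList → Term: add FIRST(Term) = { -, =, ] }.
ArgList → = contributes {=}.
Union: FIRST(ArgList) = { -, =, ] }.

{ -, =, ] }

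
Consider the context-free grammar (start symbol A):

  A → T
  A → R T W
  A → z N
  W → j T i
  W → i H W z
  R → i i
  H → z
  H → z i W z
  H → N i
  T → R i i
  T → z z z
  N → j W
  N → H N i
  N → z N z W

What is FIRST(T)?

From T → R i i: add FIRST(R) = { i }.
T → z z z contributes {z}.
Union: FIRST(T) = { i, z }.

{ i, z }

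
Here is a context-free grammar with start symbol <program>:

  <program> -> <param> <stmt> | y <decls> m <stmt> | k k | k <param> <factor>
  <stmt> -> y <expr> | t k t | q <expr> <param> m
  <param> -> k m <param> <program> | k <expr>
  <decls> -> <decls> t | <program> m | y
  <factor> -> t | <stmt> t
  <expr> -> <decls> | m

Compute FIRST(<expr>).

From <expr> -> <decls>: add FIRST(<decls>) = { k, y }.
<expr> -> m contributes {m}.
Union: FIRST(<expr>) = { k, m, y }.

{ k, m, y }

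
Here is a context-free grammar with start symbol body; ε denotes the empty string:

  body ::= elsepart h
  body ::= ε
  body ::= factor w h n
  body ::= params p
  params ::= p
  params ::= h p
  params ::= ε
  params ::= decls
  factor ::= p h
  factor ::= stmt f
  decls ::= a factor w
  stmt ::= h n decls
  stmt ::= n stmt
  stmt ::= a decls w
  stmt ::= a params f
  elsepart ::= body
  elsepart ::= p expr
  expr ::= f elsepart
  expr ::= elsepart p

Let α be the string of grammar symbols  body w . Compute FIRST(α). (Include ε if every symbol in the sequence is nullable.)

{ a, h, n, p, w }

Add FIRST(body)\{ε} = { a, h, n, p }; body is nullable, continue.
w is a terminal; add {w} and stop.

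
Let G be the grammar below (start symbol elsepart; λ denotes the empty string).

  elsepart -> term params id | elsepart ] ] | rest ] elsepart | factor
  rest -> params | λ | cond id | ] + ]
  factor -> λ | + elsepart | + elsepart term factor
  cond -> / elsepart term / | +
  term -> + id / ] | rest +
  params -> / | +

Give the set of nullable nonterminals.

{ elsepart, factor, rest }

Directly nullable (have an λ-production): rest, factor.
elsepart -> factor with every symbol nullable, so elsepart is nullable.
No other nonterminal has a production whose RHS symbols are all nullable.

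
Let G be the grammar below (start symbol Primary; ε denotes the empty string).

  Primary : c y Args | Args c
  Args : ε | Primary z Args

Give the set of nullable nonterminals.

{ Args }

Directly nullable (have an ε-production): Args.
No other nonterminal has a production whose RHS symbols are all nullable.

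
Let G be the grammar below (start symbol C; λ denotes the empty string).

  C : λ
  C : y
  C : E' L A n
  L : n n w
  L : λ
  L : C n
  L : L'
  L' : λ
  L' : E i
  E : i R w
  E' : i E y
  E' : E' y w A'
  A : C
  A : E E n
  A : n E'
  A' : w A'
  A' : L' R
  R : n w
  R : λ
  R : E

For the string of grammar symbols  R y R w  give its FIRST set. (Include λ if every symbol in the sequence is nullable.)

Add FIRST(R)\{λ} = { i, n }; R is nullable, continue.
y is a terminal; add {y} and stop.

{ i, n, y }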